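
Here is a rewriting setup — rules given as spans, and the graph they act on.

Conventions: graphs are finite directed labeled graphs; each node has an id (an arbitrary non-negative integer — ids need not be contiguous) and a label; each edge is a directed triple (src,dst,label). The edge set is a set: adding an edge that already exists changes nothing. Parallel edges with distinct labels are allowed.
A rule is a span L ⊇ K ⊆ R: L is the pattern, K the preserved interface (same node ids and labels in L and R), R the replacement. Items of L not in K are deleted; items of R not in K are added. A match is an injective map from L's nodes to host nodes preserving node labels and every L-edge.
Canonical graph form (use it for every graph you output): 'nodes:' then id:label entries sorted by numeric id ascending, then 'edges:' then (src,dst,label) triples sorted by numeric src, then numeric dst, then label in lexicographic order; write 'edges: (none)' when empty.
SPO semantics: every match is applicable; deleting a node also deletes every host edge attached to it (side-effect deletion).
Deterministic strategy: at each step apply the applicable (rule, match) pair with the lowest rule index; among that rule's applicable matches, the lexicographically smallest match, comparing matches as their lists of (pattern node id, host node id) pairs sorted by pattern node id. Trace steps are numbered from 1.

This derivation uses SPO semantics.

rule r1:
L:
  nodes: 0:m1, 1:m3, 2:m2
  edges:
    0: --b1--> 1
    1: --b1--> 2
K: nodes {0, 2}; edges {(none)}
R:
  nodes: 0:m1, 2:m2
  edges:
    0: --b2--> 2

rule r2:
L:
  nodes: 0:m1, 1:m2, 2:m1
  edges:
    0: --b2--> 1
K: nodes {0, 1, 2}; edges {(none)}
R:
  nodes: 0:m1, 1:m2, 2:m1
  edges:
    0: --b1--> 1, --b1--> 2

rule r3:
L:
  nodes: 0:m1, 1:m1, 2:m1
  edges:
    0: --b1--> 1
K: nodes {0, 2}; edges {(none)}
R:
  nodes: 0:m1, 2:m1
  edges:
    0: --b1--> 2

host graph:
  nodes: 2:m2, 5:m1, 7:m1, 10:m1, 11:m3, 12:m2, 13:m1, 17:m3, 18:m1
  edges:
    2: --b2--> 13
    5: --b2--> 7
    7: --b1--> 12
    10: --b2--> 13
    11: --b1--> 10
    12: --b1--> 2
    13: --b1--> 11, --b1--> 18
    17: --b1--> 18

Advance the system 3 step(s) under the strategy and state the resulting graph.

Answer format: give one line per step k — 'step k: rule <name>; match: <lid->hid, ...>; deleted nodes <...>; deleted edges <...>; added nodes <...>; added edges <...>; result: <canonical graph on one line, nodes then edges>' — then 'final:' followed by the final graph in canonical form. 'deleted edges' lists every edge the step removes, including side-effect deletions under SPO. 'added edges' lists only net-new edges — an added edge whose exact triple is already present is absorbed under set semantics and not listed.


step 1: rule r3; match: 0->13, 1->18, 2->5; deleted nodes 18; deleted edges (13,18,b1); (17,18,b1); added nodes (none); added edges (13,5,b1); result: nodes: 2:m2, 5:m1, 7:m1, 10:m1, 11:m3, 12:m2, 13:m1, 17:m3 edges: (2,13,b2); (5,7,b2); (7,12,b1); (10,13,b2); (11,10,b1); (12,2,b1); (13,5,b1); (13,11,b1)
step 2: rule r3; match: 0->13, 1->5, 2->7; deleted nodes 5; deleted edges (5,7,b2); (13,5,b1); added nodes (none); added edges (13,7,b1); result: nodes: 2:m2, 7:m1, 10:m1, 11:m3, 12:m2, 13:m1, 17:m3 edges: (2,13,b2); (7,12,b1); (10,13,b2); (11,10,b1); (12,2,b1); (13,7,b1); (13,11,b1)
step 3: rule r3; match: 0->13, 1->7, 2->10; deleted nodes 7; deleted edges (7,12,b1); (13,7,b1); added nodes (none); added edges (13,10,b1); result: nodes: 2:m2, 10:m1, 11:m3, 12:m2, 13:m1, 17:m3 edges: (2,13,b2); (10,13,b2); (11,10,b1); (12,2,b1); (13,10,b1); (13,11,b1)
final:
nodes: 2:m2, 10:m1, 11:m3, 12:m2, 13:m1, 17:m3
edges: (2,13,b2); (10,13,b2); (11,10,b1); (12,2,b1); (13,10,b1); (13,11,b1)


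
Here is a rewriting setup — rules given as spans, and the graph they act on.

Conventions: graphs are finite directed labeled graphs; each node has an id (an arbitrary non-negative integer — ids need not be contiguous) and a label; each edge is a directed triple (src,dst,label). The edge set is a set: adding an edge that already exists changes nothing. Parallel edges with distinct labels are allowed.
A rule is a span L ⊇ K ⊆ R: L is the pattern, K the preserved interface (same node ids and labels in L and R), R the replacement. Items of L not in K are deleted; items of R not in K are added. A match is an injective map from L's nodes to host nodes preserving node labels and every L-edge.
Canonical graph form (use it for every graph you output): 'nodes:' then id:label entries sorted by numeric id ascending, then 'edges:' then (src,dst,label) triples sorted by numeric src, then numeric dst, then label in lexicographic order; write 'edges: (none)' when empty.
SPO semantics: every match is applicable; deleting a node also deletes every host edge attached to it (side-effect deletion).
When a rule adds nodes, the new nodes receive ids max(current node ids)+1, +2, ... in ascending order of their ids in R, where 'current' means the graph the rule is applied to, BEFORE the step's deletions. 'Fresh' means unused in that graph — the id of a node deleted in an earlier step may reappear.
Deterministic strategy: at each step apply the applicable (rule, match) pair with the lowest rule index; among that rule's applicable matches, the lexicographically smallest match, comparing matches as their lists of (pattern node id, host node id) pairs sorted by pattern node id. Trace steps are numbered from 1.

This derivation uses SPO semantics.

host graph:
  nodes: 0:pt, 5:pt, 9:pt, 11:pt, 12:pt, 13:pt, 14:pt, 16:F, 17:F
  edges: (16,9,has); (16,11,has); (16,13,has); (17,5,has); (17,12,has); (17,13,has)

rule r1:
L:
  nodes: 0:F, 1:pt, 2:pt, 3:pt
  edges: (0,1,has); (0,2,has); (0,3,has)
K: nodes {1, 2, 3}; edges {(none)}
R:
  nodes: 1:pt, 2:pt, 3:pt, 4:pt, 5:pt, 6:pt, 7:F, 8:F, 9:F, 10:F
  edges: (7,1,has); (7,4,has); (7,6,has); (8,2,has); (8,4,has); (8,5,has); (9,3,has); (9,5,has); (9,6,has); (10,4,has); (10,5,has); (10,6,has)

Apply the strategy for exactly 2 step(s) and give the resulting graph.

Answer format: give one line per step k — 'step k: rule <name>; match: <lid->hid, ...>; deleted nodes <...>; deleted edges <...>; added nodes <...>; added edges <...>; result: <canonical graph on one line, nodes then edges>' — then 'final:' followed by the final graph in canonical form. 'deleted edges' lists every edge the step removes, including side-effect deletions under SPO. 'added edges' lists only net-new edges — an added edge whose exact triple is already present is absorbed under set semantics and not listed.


step 1: rule r1; match: 0->16, 1->9, 2->11, 3->13; deleted nodes 16; deleted edges (16,9,has); (16,11,has); (16,13,has); added nodes 18, 19, 20, 21, 22, 23, 24; added edges (21,9,has); (21,18,has); (21,20,has); (22,11,has); (22,18,has); (22,19,has); (23,13,has); (23,19,has); (23,20,has); (24,18,has); (24,19,has); (24,20,has); result: nodes: 0:pt, 5:pt, 9:pt, 11:pt, 12:pt, 13:pt, 14:pt, 17:F, 18:pt, 19:pt, 20:pt, 21:F, 22:F, 23:F, 24:F edges: (17,5,has); (17,12,has); (17,13,has); (21,9,has); (21,18,has); (21,20,has); (22,11,has); (22,18,has); (22,19,has); (23,13,has); (23,19,has); (23,20,has); (24,18,has); (24,19,has); (24,20,has)
step 2: rule r1; match: 0->17, 1->5, 2->12, 3->13; deleted nodes 17; deleted edges (17,5,has); (17,12,has); (17,13,has); added nodes 25, 26, 27, 28, 29, 30, 31; added edges (28,5,has); (28,25,has); (28,27,has); (29,12,has); (29,25,has); (29,26,has); (30,13,has); (30,26,has); (30,27,has); (31,25,has); (31,26,has); (31,27,has); result: nodes: 0:pt, 5:pt, 9:pt, 11:pt, 12:pt, 13:pt, 14:pt, 18:pt, 19:pt, 20:pt, 21:F, 22:F, 23:F, 24:F, 25:pt, 26:pt, 27:pt, 28:F, 29:F, 30:F, 31:F edges: (21,9,has); (21,18,has); (21,20,has); (22,11,has); (22,18,has); (22,19,has); (23,13,has); (23,19,has); (23,20,has); (24,18,has); (24,19,has); (24,20,has); (28,5,has); (28,25,has); (28,27,has); (29,12,has); (29,25,has); (29,26,has); (30,13,has); (30,26,has); (30,27,has); (31,25,has); (31,26,has); (31,27,has)
final:
nodes: 0:pt, 5:pt, 9:pt, 11:pt, 12:pt, 13:pt, 14:pt, 18:pt, 19:pt, 20:pt, 21:F, 22:F, 23:F, 24:F, 25:pt, 26:pt, 27:pt, 28:F, 29:F, 30:F, 31:F
edges: (21,9,has); (21,18,has); (21,20,has); (22,11,has); (22,18,has); (22,19,has); (23,13,has); (23,19,has); (23,20,has); (24,18,has); (24,19,has); (24,20,has); (28,5,has); (28,25,has); (28,27,has); (29,12,has); (29,25,has); (29,26,has); (30,13,has); (30,26,has); (30,27,has); (31,25,has); (31,26,has); (31,27,has)


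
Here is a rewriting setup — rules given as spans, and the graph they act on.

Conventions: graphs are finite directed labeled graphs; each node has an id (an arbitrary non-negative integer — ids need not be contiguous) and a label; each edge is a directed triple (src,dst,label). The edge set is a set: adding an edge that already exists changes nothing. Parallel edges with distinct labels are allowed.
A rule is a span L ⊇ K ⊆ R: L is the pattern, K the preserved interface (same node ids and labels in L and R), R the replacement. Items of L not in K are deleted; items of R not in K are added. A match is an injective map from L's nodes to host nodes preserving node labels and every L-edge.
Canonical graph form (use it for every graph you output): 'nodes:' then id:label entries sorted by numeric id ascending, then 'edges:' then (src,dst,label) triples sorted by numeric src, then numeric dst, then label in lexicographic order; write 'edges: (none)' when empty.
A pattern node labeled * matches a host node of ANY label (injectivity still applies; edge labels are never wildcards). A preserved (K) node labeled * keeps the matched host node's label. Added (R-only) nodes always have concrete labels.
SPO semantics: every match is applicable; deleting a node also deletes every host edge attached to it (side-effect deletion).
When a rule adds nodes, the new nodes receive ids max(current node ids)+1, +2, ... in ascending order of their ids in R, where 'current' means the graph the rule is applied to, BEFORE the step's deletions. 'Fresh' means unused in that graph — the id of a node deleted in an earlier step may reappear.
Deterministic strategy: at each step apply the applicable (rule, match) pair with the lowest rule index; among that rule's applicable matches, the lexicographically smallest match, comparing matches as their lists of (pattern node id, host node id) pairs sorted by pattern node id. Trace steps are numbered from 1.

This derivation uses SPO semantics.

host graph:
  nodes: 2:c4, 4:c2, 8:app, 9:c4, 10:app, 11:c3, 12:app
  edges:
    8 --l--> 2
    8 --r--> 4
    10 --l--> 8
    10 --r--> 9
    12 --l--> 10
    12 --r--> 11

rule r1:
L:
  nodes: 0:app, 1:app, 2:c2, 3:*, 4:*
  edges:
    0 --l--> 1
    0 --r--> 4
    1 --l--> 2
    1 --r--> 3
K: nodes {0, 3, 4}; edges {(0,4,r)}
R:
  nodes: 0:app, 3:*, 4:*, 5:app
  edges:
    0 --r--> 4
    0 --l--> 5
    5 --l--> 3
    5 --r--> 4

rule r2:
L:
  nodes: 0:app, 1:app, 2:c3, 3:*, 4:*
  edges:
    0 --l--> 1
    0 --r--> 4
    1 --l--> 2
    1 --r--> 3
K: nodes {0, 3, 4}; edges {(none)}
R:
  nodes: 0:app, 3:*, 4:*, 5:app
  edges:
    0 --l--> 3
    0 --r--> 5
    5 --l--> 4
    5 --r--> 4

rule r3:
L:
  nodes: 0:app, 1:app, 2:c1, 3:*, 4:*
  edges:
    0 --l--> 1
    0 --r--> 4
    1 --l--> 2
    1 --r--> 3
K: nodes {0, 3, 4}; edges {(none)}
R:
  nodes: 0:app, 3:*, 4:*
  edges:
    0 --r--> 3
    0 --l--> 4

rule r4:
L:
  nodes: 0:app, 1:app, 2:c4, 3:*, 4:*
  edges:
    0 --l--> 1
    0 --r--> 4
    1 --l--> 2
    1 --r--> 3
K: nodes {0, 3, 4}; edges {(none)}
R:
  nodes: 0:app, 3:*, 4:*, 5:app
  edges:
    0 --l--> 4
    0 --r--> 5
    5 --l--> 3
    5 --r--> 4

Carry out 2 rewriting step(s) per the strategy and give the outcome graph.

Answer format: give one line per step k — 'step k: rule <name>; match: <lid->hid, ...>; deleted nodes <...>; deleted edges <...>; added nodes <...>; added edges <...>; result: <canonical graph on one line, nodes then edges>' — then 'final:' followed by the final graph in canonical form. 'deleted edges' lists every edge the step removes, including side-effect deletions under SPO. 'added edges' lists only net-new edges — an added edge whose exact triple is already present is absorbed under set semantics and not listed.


step 1: rule r4; match: 0->10, 1->8, 2->2, 3->4, 4->9; deleted nodes 2, 8; deleted edges (8,2,l); (8,4,r); (10,8,l); (10,9,r); added nodes 13; added edges (10,9,l); (10,13,r); (13,4,l); (13,9,r); result: nodes: 4:c2, 9:c4, 10:app, 11:c3, 12:app, 13:app edges: (10,9,l); (10,13,r); (12,10,l); (12,11,r); (13,4,l); (13,9,r)
step 2: rule r4; match: 0->12, 1->10, 2->9, 3->13, 4->11; deleted nodes 9, 10; deleted edges (10,9,l); (10,13,r); (12,10,l); (12,11,r); (13,9,r); added nodes 14; added edges (12,11,l); (12,14,r); (14,11,r); (14,13,l); result: nodes: 4:c2, 11:c3, 12:app, 13:app, 14:app edges: (12,11,l); (12,14,r); (13,4,l); (14,11,r); (14,13,l)
final:
nodes: 4:c2, 11:c3, 12:app, 13:app, 14:app
edges: (12,11,l); (12,14,r); (13,4,l); (14,11,r); (14,13,l)


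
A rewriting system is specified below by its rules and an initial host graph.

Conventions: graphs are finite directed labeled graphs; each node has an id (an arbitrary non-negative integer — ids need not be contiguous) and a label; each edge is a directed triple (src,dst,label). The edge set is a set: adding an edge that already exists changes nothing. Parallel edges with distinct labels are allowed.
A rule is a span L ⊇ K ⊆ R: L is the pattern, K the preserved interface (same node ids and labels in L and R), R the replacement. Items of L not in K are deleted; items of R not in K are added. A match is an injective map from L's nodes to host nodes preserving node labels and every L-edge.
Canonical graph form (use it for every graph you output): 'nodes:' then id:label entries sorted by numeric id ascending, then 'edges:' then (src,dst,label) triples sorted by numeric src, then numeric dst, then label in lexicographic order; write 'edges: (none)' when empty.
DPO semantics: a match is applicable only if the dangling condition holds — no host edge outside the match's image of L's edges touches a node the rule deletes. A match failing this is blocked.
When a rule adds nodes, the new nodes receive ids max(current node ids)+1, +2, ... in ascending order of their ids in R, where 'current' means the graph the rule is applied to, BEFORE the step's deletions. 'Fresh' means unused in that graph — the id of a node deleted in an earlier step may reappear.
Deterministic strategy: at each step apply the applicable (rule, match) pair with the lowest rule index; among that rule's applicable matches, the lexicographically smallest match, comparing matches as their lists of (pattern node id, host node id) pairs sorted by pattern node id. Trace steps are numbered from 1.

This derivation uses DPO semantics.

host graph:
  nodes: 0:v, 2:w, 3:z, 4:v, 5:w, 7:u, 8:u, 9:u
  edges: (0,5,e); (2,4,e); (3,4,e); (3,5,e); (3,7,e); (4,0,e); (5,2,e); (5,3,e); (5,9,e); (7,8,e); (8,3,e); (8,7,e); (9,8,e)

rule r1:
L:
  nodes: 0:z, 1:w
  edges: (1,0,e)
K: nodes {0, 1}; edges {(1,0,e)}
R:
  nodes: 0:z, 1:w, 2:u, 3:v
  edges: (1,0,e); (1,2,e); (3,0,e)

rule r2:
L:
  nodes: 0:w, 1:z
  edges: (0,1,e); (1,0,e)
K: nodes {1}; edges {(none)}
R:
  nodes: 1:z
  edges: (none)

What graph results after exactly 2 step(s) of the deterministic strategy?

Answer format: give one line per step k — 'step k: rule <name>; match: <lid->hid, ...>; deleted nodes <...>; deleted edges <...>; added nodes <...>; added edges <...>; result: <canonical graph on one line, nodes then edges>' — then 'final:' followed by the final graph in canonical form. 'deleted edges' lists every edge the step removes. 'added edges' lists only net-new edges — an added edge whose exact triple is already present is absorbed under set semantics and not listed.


step 1: rule r1; match: 0->3, 1->5; deleted nodes (none); deleted edges (none); added nodes 10, 11; added edges (5,10,e); (11,3,e); result: nodes: 0:v, 2:w, 3:z, 4:v, 5:w, 7:u, 8:u, 9:u, 10:u, 11:v edges: (0,5,e); (2,4,e); (3,4,e); (3,5,e); (3,7,e); (4,0,e); (5,2,e); (5,3,e); (5,9,e); (5,10,e); (7,8,e); (8,3,e); (8,7,e); (9,8,e); (11,3,e)
step 2: rule r1; match: 0->3, 1->5; deleted nodes (none); deleted edges (none); added nodes 12, 13; added edges (5,12,e); (13,3,e); result: nodes: 0:v, 2:w, 3:z, 4:v, 5:w, 7:u, 8:u, 9:u, 10:u, 11:v, 12:u, 13:v edges: (0,5,e); (2,4,e); (3,4,e); (3,5,e); (3,7,e); (4,0,e); (5,2,e); (5,3,e); (5,9,e); (5,10,e); (5,12,e); (7,8,e); (8,3,e); (8,7,e); (9,8,e); (11,3,e); (13,3,e)
final:
nodes: 0:v, 2:w, 3:z, 4:v, 5:w, 7:u, 8:u, 9:u, 10:u, 11:v, 12:u, 13:v
edges: (0,5,e); (2,4,e); (3,4,e); (3,5,e); (3,7,e); (4,0,e); (5,2,e); (5,3,e); (5,9,e); (5,10,e); (5,12,e); (7,8,e); (8,3,e); (8,7,e); (9,8,e); (11,3,e); (13,3,e)


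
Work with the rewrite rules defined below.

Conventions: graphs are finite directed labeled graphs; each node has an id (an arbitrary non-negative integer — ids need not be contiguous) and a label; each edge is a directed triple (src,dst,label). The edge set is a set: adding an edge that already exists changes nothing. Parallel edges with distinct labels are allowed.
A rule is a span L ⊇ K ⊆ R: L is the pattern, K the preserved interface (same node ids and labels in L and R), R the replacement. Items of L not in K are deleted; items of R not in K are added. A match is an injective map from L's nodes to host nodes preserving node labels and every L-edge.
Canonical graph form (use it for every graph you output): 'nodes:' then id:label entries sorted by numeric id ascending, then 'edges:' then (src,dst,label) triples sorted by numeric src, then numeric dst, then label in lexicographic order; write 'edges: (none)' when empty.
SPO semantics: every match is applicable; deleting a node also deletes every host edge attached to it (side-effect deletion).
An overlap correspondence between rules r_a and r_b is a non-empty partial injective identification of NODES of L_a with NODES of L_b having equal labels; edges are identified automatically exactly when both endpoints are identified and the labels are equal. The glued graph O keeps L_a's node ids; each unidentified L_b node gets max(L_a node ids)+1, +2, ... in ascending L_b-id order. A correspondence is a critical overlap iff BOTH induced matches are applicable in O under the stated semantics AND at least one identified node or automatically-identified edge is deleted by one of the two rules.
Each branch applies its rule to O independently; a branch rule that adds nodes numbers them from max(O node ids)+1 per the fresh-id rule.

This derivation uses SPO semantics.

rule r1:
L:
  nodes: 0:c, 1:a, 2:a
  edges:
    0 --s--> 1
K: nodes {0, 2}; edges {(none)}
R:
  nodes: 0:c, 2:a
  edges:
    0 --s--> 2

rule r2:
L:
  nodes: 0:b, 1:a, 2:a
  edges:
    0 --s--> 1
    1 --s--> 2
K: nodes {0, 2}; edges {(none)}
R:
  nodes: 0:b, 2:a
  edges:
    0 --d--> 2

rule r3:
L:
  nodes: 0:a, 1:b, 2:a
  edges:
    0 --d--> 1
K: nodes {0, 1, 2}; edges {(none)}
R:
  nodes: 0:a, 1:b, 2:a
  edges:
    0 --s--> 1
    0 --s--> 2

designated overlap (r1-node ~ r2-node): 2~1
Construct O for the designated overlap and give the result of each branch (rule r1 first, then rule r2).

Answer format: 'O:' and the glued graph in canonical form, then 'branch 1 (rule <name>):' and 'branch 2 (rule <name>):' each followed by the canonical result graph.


O:
nodes: 0:c, 1:a, 2:a, 3:b, 4:a
edges: (0,1,s); (2,4,s); (3,2,s)
branch 1 (rule r1):
nodes: 0:c, 2:a, 3:b, 4:a
edges: (0,2,s); (2,4,s); (3,2,s)
branch 2 (rule r2):
nodes: 0:c, 1:a, 3:b, 4:a
edges: (0,1,s); (3,4,d)


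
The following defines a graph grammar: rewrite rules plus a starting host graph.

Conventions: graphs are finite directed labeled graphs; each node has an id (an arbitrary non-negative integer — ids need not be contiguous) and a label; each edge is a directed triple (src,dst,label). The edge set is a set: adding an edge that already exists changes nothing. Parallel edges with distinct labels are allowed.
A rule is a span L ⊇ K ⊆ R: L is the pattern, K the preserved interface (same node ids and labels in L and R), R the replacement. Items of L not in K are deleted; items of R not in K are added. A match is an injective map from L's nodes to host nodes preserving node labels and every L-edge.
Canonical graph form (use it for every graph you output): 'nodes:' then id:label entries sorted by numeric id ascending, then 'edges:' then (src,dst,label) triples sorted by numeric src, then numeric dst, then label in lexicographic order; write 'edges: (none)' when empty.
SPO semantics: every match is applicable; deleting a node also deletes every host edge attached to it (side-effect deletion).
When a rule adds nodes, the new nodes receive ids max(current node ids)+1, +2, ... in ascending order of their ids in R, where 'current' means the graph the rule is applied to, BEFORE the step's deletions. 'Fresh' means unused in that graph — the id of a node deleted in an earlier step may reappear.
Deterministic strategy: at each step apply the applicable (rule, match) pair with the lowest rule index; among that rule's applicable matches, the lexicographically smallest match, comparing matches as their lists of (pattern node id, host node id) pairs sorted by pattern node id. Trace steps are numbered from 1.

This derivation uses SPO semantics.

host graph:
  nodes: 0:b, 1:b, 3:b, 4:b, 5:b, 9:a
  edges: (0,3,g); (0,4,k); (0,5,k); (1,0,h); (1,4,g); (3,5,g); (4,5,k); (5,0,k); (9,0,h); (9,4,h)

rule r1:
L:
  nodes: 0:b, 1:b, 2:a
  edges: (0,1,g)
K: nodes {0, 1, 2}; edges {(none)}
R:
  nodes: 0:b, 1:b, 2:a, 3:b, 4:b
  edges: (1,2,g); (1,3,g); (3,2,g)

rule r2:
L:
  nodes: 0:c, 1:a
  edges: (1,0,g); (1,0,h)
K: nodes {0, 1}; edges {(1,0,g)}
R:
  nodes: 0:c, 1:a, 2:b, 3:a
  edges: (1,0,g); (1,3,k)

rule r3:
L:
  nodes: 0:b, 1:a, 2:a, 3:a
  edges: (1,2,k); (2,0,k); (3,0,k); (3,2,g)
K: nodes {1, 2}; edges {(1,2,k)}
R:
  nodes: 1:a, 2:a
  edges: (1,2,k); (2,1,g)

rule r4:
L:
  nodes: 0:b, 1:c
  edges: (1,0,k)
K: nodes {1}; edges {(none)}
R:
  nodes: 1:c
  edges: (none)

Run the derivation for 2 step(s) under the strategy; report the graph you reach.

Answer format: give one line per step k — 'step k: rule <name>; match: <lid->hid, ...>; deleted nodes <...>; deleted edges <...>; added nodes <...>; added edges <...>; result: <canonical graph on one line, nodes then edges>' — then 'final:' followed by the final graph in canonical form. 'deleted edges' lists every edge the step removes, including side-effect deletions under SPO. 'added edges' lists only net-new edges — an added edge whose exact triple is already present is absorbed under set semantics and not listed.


step 1: rule r1; match: 0->0, 1->3, 2->9; deleted nodes (none); deleted edges (0,3,g); added nodes 10, 11; added edges (3,9,g); (3,10,g); (10,9,g); result: nodes: 0:b, 1:b, 3:b, 4:b, 5:b, 9:a, 10:b, 11:b edges: (0,4,k); (0,5,k); (1,0,h); (1,4,g); (3,5,g); (3,9,g); (3,10,g); (4,5,k); (5,0,k); (9,0,h); (9,4,h); (10,9,g)
step 2: rule r1; match: 0->1, 1->4, 2->9; deleted nodes (none); deleted edges (1,4,g); added nodes 12, 13; added edges (4,9,g); (4,12,g); (12,9,g); result: nodes: 0:b, 1:b, 3:b, 4:b, 5:b, 9:a, 10:b, 11:b, 12:b, 13:b edges: (0,4,k); (0,5,k); (1,0,h); (3,5,g); (3,9,g); (3,10,g); (4,5,k); (4,9,g); (4,12,g); (5,0,k); (9,0,h); (9,4,h); (10,9,g); (12,9,g)
final:
nodes: 0:b, 1:b, 3:b, 4:b, 5:b, 9:a, 10:b, 11:b, 12:b, 13:b
edges: (0,4,k); (0,5,k); (1,0,h); (3,5,g); (3,9,g); (3,10,g); (4,5,k); (4,9,g); (4,12,g); (5,0,k); (9,0,h); (9,4,h); (10,9,g); (12,9,g)


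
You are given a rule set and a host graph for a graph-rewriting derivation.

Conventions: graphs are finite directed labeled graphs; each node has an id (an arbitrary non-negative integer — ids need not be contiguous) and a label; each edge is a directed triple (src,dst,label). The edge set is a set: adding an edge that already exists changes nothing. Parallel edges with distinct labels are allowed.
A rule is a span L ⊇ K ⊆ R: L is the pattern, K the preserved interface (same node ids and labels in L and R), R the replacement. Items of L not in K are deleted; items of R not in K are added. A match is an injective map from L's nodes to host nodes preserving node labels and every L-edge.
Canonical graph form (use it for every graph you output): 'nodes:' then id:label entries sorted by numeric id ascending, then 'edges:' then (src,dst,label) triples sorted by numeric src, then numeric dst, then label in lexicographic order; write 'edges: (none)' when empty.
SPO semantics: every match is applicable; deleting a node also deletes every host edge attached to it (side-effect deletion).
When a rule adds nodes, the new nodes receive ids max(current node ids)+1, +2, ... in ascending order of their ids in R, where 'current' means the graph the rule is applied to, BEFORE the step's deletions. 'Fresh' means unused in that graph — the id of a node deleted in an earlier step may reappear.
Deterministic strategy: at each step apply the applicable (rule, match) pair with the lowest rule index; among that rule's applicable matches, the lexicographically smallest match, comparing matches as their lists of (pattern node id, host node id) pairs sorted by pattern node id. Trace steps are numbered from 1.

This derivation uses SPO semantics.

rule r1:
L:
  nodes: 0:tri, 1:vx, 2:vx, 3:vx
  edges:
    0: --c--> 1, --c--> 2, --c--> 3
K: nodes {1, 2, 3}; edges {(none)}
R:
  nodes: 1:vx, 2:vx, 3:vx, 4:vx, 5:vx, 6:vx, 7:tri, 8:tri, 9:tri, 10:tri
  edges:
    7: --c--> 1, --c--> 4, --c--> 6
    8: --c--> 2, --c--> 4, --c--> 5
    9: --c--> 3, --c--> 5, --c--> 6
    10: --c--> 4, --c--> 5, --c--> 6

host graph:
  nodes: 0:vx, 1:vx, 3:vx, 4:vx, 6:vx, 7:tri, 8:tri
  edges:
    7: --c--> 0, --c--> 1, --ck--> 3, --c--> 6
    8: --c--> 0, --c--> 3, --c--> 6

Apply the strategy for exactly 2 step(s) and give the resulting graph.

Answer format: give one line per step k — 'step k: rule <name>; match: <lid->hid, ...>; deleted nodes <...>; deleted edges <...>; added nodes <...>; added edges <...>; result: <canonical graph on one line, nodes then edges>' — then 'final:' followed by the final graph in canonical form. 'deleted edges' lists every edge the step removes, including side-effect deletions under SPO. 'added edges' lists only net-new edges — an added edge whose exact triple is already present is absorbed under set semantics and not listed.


step 1: rule r1; match: 0->7, 1->0, 2->1, 3->6; deleted nodes 7; deleted edges (7,0,c); (7,1,c); (7,3,ck); (7,6,c); added nodes 9, 10, 11, 12, 13, 14, 15; added edges (12,0,c); (12,9,c); (12,11,c); (13,1,c); (13,9,c); (13,10,c); (14,6,c); (14,10,c); (14,11,c); (15,9,c); (15,10,c); (15,11,c); result: nodes: 0:vx, 1:vx, 3:vx, 4:vx, 6:vx, 8:tri, 9:vx, 10:vx, 11:vx, 12:tri, 13:tri, 14:tri, 15:tri edges: (8,0,c); (8,3,c); (8,6,c); (12,0,c); (12,9,c); (12,11,c); (13,1,c); (13,9,c); (13,10,c); (14,6,c); (14,10,c); (14,11,c); (15,9,c); (15,10,c); (15,11,c)
step 2: rule r1; match: 0->8, 1->0, 2->3, 3->6; deleted nodes 8; deleted edges (8,0,c); (8,3,c); (8,6,c); added nodes 16, 17, 18, 19, 20, 21, 22; added edges (19,0,c); (19,16,c); (19,18,c); (20,3,c); (20,16,c); (20,17,c); (21,6,c); (21,17,c); (21,18,c); (22,16,c); (22,17,c); (22,18,c); result: nodes: 0:vx, 1:vx, 3:vx, 4:vx, 6:vx, 9:vx, 10:vx, 11:vx, 12:tri, 13:tri, 14:tri, 15:tri, 16:vx, 17:vx, 18:vx, 19:tri, 20:tri, 21:tri, 22:tri edges: (12,0,c); (12,9,c); (12,11,c); (13,1,c); (13,9,c); (13,10,c); (14,6,c); (14,10,c); (14,11,c); (15,9,c); (15,10,c); (15,11,c); (19,0,c); (19,16,c); (19,18,c); (20,3,c); (20,16,c); (20,17,c); (21,6,c); (21,17,c); (21,18,c); (22,16,c); (22,17,c); (22,18,c)
final:
nodes: 0:vx, 1:vx, 3:vx, 4:vx, 6:vx, 9:vx, 10:vx, 11:vx, 12:tri, 13:tri, 14:tri, 15:tri, 16:vx, 17:vx, 18:vx, 19:tri, 20:tri, 21:tri, 22:tri
edges: (12,0,c); (12,9,c); (12,11,c); (13,1,c); (13,9,c); (13,10,c); (14,6,c); (14,10,c); (14,11,c); (15,9,c); (15,10,c); (15,11,c); (19,0,c); (19,16,c); (19,18,c); (20,3,c); (20,16,c); (20,17,c); (21,6,c); (21,17,c); (21,18,c); (22,16,c); (22,17,c); (22,18,c)


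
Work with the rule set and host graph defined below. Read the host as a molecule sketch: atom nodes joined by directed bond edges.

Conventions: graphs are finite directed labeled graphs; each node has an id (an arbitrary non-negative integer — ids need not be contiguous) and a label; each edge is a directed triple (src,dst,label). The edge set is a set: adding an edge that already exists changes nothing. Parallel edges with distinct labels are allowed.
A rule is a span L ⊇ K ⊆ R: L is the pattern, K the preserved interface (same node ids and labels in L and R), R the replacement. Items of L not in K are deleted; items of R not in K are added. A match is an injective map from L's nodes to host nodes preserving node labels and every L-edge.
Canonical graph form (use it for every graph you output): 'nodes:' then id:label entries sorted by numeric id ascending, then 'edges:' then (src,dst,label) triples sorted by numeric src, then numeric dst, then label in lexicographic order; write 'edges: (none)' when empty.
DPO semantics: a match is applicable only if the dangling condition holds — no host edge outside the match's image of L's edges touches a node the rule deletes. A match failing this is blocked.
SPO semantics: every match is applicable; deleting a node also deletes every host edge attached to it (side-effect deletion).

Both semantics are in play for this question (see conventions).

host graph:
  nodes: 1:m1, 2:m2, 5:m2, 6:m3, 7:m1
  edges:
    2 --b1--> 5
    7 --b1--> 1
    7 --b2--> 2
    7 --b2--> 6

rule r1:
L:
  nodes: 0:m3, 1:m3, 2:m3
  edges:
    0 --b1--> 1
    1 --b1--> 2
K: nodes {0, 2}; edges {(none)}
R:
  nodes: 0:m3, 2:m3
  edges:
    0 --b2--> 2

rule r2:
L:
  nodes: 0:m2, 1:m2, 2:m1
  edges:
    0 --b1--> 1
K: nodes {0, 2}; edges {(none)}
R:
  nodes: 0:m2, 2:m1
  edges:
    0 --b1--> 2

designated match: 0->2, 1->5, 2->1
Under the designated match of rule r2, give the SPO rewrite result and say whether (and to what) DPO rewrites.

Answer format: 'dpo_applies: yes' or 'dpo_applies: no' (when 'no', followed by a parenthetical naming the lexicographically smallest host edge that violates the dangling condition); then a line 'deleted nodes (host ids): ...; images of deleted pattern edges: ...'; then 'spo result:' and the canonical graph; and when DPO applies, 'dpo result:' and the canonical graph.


dpo_applies: yes
deleted nodes (host ids): 5; images of deleted pattern edges: (2,5,b1)
spo result:
nodes: 1:m1, 2:m2, 6:m3, 7:m1
edges: (2,1,b1); (7,1,b1); (7,2,b2); (7,6,b2)
dpo result:
nodes: 1:m1, 2:m2, 6:m3, 7:m1
edges: (2,1,b1); (7,1,b1); (7,2,b2); (7,6,b2)


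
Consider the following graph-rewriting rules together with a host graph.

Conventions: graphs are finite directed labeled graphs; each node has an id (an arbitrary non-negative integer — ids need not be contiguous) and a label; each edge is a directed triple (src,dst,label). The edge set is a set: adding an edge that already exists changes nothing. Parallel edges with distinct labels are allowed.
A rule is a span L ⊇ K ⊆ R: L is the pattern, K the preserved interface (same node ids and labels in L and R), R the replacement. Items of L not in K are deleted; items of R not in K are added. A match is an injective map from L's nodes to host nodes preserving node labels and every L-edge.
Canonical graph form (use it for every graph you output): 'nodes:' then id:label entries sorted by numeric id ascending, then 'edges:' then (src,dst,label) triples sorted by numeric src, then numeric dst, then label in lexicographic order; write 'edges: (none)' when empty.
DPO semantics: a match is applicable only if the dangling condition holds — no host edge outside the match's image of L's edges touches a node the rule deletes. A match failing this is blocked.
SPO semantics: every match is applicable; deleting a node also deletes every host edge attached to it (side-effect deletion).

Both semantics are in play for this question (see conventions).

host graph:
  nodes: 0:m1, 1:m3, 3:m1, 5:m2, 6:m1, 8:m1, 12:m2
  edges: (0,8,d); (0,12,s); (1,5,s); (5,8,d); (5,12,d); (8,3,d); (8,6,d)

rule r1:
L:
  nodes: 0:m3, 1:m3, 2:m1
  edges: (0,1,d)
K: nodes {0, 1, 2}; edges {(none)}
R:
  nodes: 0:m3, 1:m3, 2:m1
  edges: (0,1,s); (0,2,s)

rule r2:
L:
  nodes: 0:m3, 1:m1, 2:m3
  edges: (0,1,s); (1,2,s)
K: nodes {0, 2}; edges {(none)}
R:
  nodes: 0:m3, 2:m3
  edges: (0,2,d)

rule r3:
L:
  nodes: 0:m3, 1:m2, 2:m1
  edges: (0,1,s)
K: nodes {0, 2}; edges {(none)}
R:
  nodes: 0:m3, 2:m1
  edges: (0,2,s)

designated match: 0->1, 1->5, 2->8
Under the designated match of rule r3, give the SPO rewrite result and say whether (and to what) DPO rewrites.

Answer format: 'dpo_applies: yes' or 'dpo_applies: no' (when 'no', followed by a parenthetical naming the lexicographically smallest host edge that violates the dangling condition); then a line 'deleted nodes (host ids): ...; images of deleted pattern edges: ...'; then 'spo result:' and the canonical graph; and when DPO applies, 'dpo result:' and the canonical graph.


dpo_applies: no
(the rule deletes node 5, which keeps host edge (5,8,d) outside the match image — the dangling condition fails, DPO blocks; SPO proceeds and side-deletes such edges)
deleted nodes (host ids): 5; images of deleted pattern edges: (1,5,s)
spo result:
nodes: 0:m1, 1:m3, 3:m1, 6:m1, 8:m1, 12:m2
edges: (0,8,d); (0,12,s); (1,8,s); (8,3,d); (8,6,d)


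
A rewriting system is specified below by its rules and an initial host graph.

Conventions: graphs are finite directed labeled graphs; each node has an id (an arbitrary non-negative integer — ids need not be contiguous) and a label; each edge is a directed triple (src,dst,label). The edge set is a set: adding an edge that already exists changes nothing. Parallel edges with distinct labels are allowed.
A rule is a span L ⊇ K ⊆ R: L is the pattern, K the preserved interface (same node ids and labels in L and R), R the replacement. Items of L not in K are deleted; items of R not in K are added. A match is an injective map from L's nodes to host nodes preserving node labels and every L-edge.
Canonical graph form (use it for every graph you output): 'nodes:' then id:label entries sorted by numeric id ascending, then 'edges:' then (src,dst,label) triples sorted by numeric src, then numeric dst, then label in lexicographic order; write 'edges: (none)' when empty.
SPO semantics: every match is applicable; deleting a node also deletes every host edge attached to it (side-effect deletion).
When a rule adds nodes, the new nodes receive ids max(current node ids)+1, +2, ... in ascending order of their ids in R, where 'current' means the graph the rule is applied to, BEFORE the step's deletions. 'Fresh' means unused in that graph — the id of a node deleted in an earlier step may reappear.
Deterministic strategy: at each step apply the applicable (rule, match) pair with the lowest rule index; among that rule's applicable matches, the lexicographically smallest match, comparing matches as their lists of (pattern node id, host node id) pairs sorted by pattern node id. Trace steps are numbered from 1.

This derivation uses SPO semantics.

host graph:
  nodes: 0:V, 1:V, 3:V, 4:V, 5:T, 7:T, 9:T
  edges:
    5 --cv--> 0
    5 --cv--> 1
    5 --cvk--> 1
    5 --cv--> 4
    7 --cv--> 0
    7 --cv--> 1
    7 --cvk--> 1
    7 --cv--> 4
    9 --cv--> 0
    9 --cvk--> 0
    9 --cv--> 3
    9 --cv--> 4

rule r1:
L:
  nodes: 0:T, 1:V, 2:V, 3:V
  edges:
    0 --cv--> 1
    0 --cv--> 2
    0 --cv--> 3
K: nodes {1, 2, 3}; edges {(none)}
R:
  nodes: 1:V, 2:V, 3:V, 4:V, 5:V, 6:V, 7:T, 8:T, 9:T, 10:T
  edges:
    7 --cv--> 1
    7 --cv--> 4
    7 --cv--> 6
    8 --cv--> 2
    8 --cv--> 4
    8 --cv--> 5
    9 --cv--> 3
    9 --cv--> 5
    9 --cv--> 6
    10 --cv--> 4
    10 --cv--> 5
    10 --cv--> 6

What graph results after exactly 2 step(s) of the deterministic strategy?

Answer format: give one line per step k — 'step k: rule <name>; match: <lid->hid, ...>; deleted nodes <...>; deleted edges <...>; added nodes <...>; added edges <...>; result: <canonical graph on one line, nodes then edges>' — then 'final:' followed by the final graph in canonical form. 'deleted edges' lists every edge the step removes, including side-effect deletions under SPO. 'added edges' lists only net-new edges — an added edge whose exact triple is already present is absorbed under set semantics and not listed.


step 1: rule r1; match: 0->5, 1->0, 2->1, 3->4; deleted nodes 5; deleted edges (5,0,cv); (5,1,cv); (5,1,cvk); (5,4,cv); added nodes 10, 11, 12, 13, 14, 15, 16; added edges (13,0,cv); (13,10,cv); (13,12,cv); (14,1,cv); (14,10,cv); (14,11,cv); (15,4,cv); (15,11,cv); (15,12,cv); (16,10,cv); (16,11,cv); (16,12,cv); result: nodes: 0:V, 1:V, 3:V, 4:V, 7:T, 9:T, 10:V, 11:V, 12:V, 13:T, 14:T, 15:T, 16:T edges: (7,0,cv); (7,1,cv); (7,1,cvk); (7,4,cv); (9,0,cv); (9,0,cvk); (9,3,cv); (9,4,cv); (13,0,cv); (13,10,cv); (13,12,cv); (14,1,cv); (14,10,cv); (14,11,cv); (15,4,cv); (15,11,cv); (15,12,cv); (16,10,cv); (16,11,cv); (16,12,cv)
step 2: rule r1; match: 0->7, 1->0, 2->1, 3->4; deleted nodes 7; deleted edges (7,0,cv); (7,1,cv); (7,1,cvk); (7,4,cv); added nodes 17, 18, 19, 20, 21, 22, 23; added edges (20,0,cv); (20,17,cv); (20,19,cv); (21,1,cv); (21,17,cv); (21,18,cv); (22,4,cv); (22,18,cv); (22,19,cv); (23,17,cv); (23,18,cv); (23,19,cv); result: nodes: 0:V, 1:V, 3:V, 4:V, 9:T, 10:V, 11:V, 12:V, 13:T, 14:T, 15:T, 16:T, 17:V, 18:V, 19:V, 20:T, 21:T, 22:T, 23:T edges: (9,0,cv); (9,0,cvk); (9,3,cv); (9,4,cv); (13,0,cv); (13,10,cv); (13,12,cv); (14,1,cv); (14,10,cv); (14,11,cv); (15,4,cv); (15,11,cv); (15,12,cv); (16,10,cv); (16,11,cv); (16,12,cv); (20,0,cv); (20,17,cv); (20,19,cv); (21,1,cv); (21,17,cv); (21,18,cv); (22,4,cv); (22,18,cv); (22,19,cv); (23,17,cv); (23,18,cv); (23,19,cv)
final:
nodes: 0:V, 1:V, 3:V, 4:V, 9:T, 10:V, 11:V, 12:V, 13:T, 14:T, 15:T, 16:T, 17:V, 18:V, 19:V, 20:T, 21:T, 22:T, 23:T
edges: (9,0,cv); (9,0,cvk); (9,3,cv); (9,4,cv); (13,0,cv); (13,10,cv); (13,12,cv); (14,1,cv); (14,10,cv); (14,11,cv); (15,4,cv); (15,11,cv); (15,12,cv); (16,10,cv); (16,11,cv); (16,12,cv); (20,0,cv); (20,17,cv); (20,19,cv); (21,1,cv); (21,17,cv); (21,18,cv); (22,4,cv); (22,18,cv); (22,19,cv); (23,17,cv); (23,18,cv); (23,19,cv)


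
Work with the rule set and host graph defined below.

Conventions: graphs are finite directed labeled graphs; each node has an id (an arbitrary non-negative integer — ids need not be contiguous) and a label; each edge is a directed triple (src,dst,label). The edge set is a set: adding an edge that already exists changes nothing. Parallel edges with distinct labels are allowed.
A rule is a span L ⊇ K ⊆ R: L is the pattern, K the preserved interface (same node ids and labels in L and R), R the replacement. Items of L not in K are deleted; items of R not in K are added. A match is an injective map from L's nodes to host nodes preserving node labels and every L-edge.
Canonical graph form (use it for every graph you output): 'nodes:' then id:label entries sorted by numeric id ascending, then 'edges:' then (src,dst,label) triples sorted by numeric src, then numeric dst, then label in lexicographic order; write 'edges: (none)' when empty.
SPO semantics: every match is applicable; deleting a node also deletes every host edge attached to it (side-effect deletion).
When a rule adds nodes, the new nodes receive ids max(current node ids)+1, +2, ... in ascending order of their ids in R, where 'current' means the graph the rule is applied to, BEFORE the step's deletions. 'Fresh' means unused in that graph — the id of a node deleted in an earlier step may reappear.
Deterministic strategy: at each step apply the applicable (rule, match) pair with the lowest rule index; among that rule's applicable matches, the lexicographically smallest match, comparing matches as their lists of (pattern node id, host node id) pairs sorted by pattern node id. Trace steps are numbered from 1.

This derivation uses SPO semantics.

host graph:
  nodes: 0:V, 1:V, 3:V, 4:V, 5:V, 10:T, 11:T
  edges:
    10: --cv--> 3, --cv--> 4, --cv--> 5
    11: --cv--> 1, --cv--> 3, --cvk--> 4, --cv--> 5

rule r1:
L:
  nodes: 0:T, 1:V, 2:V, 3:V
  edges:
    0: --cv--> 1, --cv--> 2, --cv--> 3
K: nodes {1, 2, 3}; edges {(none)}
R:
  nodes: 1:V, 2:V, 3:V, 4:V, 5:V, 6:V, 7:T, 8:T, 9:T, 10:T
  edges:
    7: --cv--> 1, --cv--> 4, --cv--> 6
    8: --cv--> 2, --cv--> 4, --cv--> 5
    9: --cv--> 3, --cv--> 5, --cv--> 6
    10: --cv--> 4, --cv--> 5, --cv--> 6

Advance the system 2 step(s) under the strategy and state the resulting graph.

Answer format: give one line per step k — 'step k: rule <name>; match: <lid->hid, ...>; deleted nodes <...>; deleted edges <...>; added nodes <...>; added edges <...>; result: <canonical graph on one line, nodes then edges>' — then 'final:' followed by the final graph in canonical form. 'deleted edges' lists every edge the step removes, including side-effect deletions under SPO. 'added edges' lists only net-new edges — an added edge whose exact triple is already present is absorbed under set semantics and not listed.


step 1: rule r1; match: 0->10, 1->3, 2->4, 3->5; deleted nodes 10; deleted edges (10,3,cv); (10,4,cv); (10,5,cv); added nodes 12, 13, 14, 15, 16, 17, 18; added edges (15,3,cv); (15,12,cv); (15,14,cv); (16,4,cv); (16,12,cv); (16,13,cv); (17,5,cv); (17,13,cv); (17,14,cv); (18,12,cv); (18,13,cv); (18,14,cv); result: nodes: 0:V, 1:V, 3:V, 4:V, 5:V, 11:T, 12:V, 13:V, 14:V, 15:T, 16:T, 17:T, 18:T edges: (11,1,cv); (11,3,cv); (11,4,cvk); (11,5,cv); (15,3,cv); (15,12,cv); (15,14,cv); (16,4,cv); (16,12,cv); (16,13,cv); (17,5,cv); (17,13,cv); (17,14,cv); (18,12,cv); (18,13,cv); (18,14,cv)
step 2: rule r1; match: 0->11, 1->1, 2->3, 3->5; deleted nodes 11; deleted edges (11,1,cv); (11,3,cv); (11,4,cvk); (11,5,cv); added nodes 19, 20, 21, 22, 23, 24, 25; added edges (22,1,cv); (22,19,cv); (22,21,cv); (23,3,cv); (23,19,cv); (23,20,cv); (24,5,cv); (24,20,cv); (24,21,cv); (25,19,cv); (25,20,cv); (25,21,cv); result: nodes: 0:V, 1:V, 3:V, 4:V, 5:V, 12:V, 13:V, 14:V, 15:T, 16:T, 17:T, 18:T, 19:V, 20:V, 21:V, 22:T, 23:T, 24:T, 25:T edges: (15,3,cv); (15,12,cv); (15,14,cv); (16,4,cv); (16,12,cv); (16,13,cv); (17,5,cv); (17,13,cv); (17,14,cv); (18,12,cv); (18,13,cv); (18,14,cv); (22,1,cv); (22,19,cv); (22,21,cv); (23,3,cv); (23,19,cv); (23,20,cv); (24,5,cv); (24,20,cv); (24,21,cv); (25,19,cv); (25,20,cv); (25,21,cv)
final:
nodes: 0:V, 1:V, 3:V, 4:V, 5:V, 12:V, 13:V, 14:V, 15:T, 16:T, 17:T, 18:T, 19:V, 20:V, 21:V, 22:T, 23:T, 24:T, 25:T
edges: (15,3,cv); (15,12,cv); (15,14,cv); (16,4,cv); (16,12,cv); (16,13,cv); (17,5,cv); (17,13,cv); (17,14,cv); (18,12,cv); (18,13,cv); (18,14,cv); (22,1,cv); (22,19,cv); (22,21,cv); (23,3,cv); (23,19,cv); (23,20,cv); (24,5,cv); (24,20,cv); (24,21,cv); (25,19,cv); (25,20,cv); (25,21,cv)
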